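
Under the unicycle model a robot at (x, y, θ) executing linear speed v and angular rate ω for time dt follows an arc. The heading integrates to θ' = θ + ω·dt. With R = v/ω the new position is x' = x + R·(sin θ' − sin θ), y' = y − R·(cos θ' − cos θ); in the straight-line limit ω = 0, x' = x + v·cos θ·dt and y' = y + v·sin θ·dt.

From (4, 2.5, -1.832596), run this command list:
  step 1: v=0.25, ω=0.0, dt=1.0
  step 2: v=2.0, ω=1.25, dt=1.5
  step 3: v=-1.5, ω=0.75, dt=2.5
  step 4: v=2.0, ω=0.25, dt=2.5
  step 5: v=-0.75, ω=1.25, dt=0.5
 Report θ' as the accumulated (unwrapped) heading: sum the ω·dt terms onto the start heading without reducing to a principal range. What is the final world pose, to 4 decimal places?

step 1: θ'=-1.8326 (straight) → pose (3.9353, 2.2585, -1.8326)
step 2: θ'=0.0424 (R=1.6000) → pose (5.5486, 0.2458, 0.0424)
step 3: θ'=1.9174 (R=-2.0000) → pose (3.7523, -2.4318, 1.9174)
step 4: θ'=2.5424 (R=8.0000) → pose (0.7399, 1.4569, 2.5424)
step 5: θ'=3.1674 (R=-0.6000) → pose (1.0937, 1.3526, 3.1674)

(1.0937, 1.3526, 3.1674)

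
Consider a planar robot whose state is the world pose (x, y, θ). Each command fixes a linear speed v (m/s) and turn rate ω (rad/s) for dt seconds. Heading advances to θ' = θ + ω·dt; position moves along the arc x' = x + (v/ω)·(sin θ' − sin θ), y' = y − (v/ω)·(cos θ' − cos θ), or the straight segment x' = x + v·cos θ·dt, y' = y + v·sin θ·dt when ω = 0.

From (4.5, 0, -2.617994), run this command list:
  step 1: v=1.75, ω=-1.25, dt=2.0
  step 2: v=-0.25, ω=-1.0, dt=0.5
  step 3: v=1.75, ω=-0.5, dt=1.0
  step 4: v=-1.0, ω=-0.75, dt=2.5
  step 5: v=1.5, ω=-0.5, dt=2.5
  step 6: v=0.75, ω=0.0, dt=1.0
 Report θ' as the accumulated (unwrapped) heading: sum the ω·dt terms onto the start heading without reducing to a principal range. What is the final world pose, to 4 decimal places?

(-0.6832, 1.1948, -9.2430)

step 1: θ'=-5.1180 (R=-1.4000) → pose (2.5136, 1.7648, -5.1180)
step 2: θ'=-5.6180 (R=0.2500) → pose (2.4382, 1.6668, -5.6180)
step 3: θ'=-6.1180 (R=-3.5000) → pose (4.0229, 2.3653, -6.1180)
step 4: θ'=-7.9930 (R=1.3333) → pose (2.4831, 3.8653, -7.9930)
step 5: θ'=-9.2430 (R=-3.0000) → pose (0.0544, 1.3304, -9.2430)
step 6: θ'=-9.2430 (straight) → pose (-0.6832, 1.1948, -9.2430)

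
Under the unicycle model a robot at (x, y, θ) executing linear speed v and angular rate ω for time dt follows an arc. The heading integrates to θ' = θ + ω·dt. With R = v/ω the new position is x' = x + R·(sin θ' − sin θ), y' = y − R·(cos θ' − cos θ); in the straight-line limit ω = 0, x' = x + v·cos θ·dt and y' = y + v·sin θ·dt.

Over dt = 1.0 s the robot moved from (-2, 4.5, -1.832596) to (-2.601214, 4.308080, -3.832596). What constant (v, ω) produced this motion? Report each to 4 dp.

v = 0.7500, ω = -2.0000

Δθ = -3.832596 − -1.832596 = -2.000000
ω = Δθ/dt = -2.000000/1.0 = -2.0000
R = Δx/(sin θ' − sin θ) = -0.3750
v = R·ω = -0.3750·-2.0000 = 0.7500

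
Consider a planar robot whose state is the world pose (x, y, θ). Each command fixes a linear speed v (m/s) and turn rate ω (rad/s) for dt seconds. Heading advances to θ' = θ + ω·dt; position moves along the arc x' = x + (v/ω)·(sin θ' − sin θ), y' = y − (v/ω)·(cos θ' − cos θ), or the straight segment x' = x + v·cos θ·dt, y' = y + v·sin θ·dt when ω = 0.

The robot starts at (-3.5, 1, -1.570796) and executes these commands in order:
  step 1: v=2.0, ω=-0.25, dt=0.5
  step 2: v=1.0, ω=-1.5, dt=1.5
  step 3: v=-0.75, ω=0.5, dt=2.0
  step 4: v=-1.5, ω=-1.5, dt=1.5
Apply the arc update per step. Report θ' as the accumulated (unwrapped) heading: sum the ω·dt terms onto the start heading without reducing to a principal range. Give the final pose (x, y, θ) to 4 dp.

(-2.2519, -2.2532, -5.1958)

step 1: θ'=-1.6958 (R=-8.0000) → pose (-3.5624, 0.0026, -1.6958)
step 2: θ'=-3.9458 (R=-0.6667) → pose (-4.7041, -0.3767, -3.9458)
step 3: θ'=-2.9458 (R=-1.5000) → pose (-3.3318, -0.8076, -2.9458)
step 4: θ'=-5.1958 (R=1.0000) → pose (-2.2519, -2.2532, -5.1958)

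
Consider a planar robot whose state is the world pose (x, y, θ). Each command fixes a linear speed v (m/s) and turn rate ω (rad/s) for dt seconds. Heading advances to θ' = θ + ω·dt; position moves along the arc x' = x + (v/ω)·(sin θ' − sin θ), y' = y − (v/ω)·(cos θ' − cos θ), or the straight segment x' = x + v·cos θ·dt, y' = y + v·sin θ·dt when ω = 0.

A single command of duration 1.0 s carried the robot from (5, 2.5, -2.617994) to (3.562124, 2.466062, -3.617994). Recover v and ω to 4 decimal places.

v = 1.5000, ω = -1.0000

Δθ = -3.617994 − -2.617994 = -1.000000
ω = Δθ/dt = -1.000000/1.0 = -1.0000
R = Δx/(sin θ' − sin θ) = -1.5000
v = R·ω = -1.5000·-1.0000 = 1.5000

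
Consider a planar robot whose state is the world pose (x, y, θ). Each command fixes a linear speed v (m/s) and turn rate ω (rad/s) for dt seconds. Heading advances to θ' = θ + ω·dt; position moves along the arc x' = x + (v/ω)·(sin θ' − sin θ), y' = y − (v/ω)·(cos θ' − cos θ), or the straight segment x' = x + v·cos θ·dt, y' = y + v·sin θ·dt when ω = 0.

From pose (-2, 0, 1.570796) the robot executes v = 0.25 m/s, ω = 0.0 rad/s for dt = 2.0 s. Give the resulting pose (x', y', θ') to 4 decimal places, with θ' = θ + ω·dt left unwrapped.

θ' = 1.5708 + 0.0·2.0 = 1.5708
ω = 0 → straight: x' = -2 + 0.25·cos(1.5708)·2.0 = -2.0000
y' = 0 + 0.25·sin(1.5708)·2.0 = 0.5000

(-2.0000, 0.5000, 1.5708)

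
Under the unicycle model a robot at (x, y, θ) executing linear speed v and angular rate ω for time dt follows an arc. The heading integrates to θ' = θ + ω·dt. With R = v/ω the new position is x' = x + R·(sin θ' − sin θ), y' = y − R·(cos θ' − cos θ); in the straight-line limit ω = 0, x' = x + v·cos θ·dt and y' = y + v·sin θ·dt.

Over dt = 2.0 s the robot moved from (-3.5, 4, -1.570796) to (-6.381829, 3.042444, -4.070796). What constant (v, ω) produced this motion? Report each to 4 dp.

Δθ = -4.070796 − -1.570796 = -2.500000
ω = Δθ/dt = -2.500000/2.0 = -1.2500
R = Δx/(sin θ' − sin θ) = -1.6000
v = R·ω = -1.6000·-1.2500 = 2.0000

v = 2.0000, ω = -1.2500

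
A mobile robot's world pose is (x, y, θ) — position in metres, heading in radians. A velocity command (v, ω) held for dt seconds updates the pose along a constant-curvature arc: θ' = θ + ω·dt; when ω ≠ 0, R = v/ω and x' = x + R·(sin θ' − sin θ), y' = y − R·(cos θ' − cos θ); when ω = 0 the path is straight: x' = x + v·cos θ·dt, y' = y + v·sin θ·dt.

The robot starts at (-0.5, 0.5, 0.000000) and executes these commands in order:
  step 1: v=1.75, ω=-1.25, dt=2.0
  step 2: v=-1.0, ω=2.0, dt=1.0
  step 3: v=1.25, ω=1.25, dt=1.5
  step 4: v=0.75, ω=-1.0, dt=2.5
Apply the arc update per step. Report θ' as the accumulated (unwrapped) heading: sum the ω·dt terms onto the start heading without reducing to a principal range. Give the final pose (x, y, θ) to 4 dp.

step 1: θ'=-2.5000 (R=-1.4000) → pose (0.3379, -2.0216, -2.5000)
step 2: θ'=-0.5000 (R=-0.5000) → pose (0.2783, -1.1822, -0.5000)
step 3: θ'=1.3750 (R=1.0000) → pose (1.7387, -0.4992, 1.3750)
step 4: θ'=-1.1250 (R=-0.7500) → pose (3.1510, -0.3217, -1.1250)

(3.1510, -0.3217, -1.1250)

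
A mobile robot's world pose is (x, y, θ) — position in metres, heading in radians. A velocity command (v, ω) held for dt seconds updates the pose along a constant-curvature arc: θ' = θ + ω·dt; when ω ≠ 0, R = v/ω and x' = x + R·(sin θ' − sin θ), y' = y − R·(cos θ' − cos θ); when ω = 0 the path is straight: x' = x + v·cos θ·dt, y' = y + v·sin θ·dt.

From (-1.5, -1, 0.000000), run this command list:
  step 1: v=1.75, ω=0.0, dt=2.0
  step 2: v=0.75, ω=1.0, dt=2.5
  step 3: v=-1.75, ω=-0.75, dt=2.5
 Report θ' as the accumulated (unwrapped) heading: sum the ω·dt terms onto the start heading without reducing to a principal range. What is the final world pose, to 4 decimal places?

(2.4176, -3.4107, 0.6250)

step 1: θ'=0.0000 (straight) → pose (2.0000, -1.0000, 0.0000)
step 2: θ'=2.5000 (R=0.7500) → pose (2.4489, 0.3509, 2.5000)
step 3: θ'=0.6250 (R=2.3333) → pose (2.4176, -3.4107, 0.6250)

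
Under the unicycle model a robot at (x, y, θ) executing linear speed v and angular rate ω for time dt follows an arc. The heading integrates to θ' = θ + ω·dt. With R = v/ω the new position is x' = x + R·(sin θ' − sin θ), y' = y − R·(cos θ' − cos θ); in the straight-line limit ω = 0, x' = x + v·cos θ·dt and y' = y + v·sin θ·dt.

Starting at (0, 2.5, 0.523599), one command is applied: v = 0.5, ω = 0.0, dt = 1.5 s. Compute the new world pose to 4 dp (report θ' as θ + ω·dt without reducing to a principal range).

(0.6495, 2.8750, 0.5236)

θ' = 0.5236 + 0.0·1.5 = 0.5236
ω = 0 → straight: x' = 0 + 0.5·cos(0.5236)·1.5 = 0.6495
y' = 2.5 + 0.5·sin(0.5236)·1.5 = 2.8750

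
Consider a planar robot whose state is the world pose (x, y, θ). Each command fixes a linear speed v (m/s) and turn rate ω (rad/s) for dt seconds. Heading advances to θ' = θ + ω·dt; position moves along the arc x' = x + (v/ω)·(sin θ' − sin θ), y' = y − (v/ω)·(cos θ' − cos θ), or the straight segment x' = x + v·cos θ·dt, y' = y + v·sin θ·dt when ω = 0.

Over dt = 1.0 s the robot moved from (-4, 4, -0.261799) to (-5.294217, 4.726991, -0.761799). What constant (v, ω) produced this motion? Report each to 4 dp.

Δθ = -0.761799 − -0.261799 = -0.500000
ω = Δθ/dt = -0.500000/1.0 = -0.5000
R = Δx/(sin θ' − sin θ) = 3.0000
v = R·ω = 3.0000·-0.5000 = -1.5000

v = -1.5000, ω = -0.5000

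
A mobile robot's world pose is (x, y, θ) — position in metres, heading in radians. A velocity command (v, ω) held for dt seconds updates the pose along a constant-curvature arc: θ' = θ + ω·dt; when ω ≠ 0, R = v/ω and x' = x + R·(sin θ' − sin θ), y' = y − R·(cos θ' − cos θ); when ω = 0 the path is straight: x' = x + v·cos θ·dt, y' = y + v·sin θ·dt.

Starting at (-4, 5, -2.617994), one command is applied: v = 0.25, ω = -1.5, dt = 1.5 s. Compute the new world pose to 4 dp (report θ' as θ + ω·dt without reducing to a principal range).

θ' = -2.6180 + -1.5·1.5 = -4.8680
R = v/ω = 0.25/-1.5 = -0.1667
x' = -4 + -0.1667·(sin -4.8680 − sin -2.6180) = -4.2480
y' = 5 − -0.1667·(cos -4.8680 − cos -2.6180) = 5.1702

(-4.2480, 5.1702, -4.8680)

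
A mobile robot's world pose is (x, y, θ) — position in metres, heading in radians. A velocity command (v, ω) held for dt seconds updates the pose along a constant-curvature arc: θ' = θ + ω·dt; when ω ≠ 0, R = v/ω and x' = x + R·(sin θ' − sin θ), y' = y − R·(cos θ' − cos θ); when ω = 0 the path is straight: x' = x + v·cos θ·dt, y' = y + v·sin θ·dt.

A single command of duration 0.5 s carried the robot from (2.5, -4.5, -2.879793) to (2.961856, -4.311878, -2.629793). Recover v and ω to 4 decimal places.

v = -1.0000, ω = 0.5000

Δθ = -2.629793 − -2.879793 = 0.250000
ω = Δθ/dt = 0.250000/0.5 = 0.5000
R = Δx/(sin θ' − sin θ) = -2.0000
v = R·ω = -2.0000·0.5000 = -1.0000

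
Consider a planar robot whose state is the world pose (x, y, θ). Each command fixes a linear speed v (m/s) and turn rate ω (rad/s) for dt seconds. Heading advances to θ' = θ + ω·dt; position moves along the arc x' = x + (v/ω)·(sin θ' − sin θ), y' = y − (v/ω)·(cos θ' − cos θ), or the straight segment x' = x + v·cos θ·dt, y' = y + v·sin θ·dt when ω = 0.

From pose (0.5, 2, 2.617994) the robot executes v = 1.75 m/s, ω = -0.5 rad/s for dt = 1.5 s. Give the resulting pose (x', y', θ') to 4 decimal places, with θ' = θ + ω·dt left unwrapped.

θ' = 2.6180 + -0.5·1.5 = 1.8680
R = v/ω = 1.75/-0.5 = -3.5000
x' = 0.5 + -3.5000·(sin 1.8680 − sin 2.6180) = -1.0966
y' = 2 − -3.5000·(cos 1.8680 − cos 2.6180) = 4.0061

(-1.0966, 4.0061, 1.8680)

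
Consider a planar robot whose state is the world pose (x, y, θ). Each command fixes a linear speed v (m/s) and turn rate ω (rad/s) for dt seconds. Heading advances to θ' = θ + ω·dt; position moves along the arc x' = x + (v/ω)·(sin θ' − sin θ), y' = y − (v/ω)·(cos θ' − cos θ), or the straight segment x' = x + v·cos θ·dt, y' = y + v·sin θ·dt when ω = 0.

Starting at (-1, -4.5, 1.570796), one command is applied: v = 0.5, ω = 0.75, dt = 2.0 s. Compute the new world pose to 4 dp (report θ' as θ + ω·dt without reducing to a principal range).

θ' = 1.5708 + 0.75·2.0 = 3.0708
R = v/ω = 0.5/0.75 = 0.6667
x' = -1 + 0.6667·(sin 3.0708 − sin 1.5708) = -1.6195
y' = -4.5 − 0.6667·(cos 3.0708 − cos 1.5708) = -3.8350

(-1.6195, -3.8350, 3.0708)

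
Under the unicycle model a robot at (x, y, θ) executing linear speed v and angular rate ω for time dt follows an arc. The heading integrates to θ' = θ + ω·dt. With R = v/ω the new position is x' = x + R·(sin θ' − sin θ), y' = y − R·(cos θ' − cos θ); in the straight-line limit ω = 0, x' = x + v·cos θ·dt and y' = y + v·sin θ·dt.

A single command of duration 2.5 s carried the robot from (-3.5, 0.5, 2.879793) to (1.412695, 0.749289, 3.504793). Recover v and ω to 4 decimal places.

Δθ = 3.504793 − 2.879793 = 0.625000
ω = Δθ/dt = 0.625000/2.5 = 0.2500
R = Δx/(sin θ' − sin θ) = -8.0000
v = R·ω = -8.0000·0.2500 = -2.0000

v = -2.0000, ω = 0.2500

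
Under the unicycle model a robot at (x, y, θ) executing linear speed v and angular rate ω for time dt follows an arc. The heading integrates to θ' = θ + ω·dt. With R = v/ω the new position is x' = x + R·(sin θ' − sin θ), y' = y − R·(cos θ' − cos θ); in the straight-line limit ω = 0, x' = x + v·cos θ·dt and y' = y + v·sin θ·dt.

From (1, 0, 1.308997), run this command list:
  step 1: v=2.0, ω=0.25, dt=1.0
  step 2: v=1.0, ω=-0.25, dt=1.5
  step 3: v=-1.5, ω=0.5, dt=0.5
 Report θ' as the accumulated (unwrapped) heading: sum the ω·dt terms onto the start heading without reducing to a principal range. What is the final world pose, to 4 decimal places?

(1.3737, 2.7153, 1.4340)

step 1: θ'=1.5590 (R=8.0000) → pose (1.2720, 1.9762, 1.5590)
step 2: θ'=1.1840 (R=-4.0000) → pose (1.5673, 3.4379, 1.1840)
step 3: θ'=1.4340 (R=-3.0000) → pose (1.3737, 2.7153, 1.4340)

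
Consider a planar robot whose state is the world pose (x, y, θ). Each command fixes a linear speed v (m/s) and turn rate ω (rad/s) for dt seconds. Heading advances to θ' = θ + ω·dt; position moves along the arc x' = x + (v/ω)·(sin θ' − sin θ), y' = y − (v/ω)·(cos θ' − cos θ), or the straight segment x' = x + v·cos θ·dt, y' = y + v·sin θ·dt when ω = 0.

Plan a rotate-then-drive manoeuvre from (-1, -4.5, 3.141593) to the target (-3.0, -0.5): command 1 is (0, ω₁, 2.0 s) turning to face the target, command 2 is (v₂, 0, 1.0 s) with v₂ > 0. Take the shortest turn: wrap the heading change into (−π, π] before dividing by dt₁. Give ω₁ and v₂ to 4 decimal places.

heading to target = atan2(-0.5−-4.5, -3−-1) = 2.0344
Δθ = wrap(2.0344 − 3.1416) = -1.1071; ω₁ = Δθ/dt₁ = -0.5536
distance = √((-3−-1)² + (-0.5−-4.5)²) = 4.4721; v₂ = distance/dt₂ = 4.4721

ω₁ = -0.5536, v₂ = 4.4721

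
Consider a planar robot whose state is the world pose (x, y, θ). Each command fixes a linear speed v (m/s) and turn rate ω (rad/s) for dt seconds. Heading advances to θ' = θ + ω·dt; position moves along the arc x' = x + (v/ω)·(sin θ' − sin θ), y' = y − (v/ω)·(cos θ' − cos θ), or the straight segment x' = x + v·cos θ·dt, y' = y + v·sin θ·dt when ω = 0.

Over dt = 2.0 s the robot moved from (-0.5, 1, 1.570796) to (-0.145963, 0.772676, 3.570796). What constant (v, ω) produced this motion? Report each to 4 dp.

v = -0.2500, ω = 1.0000

Δθ = 3.570796 − 1.570796 = 2.000000
ω = Δθ/dt = 2.000000/2.0 = 1.0000
R = Δx/(sin θ' − sin θ) = -0.2500
v = R·ω = -0.2500·1.0000 = -0.2500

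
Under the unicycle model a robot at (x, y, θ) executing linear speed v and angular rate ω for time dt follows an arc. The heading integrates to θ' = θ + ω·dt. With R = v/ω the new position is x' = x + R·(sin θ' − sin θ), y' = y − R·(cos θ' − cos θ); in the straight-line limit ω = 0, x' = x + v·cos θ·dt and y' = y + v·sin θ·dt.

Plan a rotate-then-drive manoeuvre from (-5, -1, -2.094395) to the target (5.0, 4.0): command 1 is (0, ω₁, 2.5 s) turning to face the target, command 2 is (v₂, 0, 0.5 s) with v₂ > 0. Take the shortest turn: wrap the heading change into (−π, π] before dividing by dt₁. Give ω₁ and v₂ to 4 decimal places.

ω₁ = 1.0232, v₂ = 22.3607

heading to target = atan2(4−-1, 5−-5) = 0.4636
Δθ = wrap(0.4636 − -2.0944) = 2.5580; ω₁ = Δθ/dt₁ = 1.0232
distance = √((5−-5)² + (4−-1)²) = 11.1803; v₂ = distance/dt₂ = 22.3607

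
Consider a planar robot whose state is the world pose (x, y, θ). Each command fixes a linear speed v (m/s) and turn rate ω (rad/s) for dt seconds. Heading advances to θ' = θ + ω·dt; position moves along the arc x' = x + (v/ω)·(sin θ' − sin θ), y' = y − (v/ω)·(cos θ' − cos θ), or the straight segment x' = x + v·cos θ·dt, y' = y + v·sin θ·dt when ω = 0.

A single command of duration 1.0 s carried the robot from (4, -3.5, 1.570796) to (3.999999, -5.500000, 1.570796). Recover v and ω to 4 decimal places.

v = -2.0000, ω = 0.0000

Δθ = 1.570796 − 1.570796 = 0.000000
ω = Δθ/dt = 0.000000/1.0 = 0.0000
ω = 0 → v = (Δx·cos θ + Δy·sin θ)/dt = -2.0000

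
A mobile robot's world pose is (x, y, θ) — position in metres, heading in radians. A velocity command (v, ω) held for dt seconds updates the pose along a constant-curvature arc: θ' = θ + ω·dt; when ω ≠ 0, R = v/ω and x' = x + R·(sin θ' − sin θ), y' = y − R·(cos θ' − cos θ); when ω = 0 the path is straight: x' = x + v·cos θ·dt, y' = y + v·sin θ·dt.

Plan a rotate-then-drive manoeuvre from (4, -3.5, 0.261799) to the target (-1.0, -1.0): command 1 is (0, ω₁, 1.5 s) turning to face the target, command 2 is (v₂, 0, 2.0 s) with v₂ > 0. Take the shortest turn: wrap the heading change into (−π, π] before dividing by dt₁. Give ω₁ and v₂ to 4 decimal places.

heading to target = atan2(-1−-3.5, -1−4) = 2.6779
Δθ = wrap(2.6779 − 0.2618) = 2.4161; ω₁ = Δθ/dt₁ = 1.6108
distance = √((-1−4)² + (-1−-3.5)²) = 5.5902; v₂ = distance/dt₂ = 2.7951

ω₁ = 1.6108, v₂ = 2.7951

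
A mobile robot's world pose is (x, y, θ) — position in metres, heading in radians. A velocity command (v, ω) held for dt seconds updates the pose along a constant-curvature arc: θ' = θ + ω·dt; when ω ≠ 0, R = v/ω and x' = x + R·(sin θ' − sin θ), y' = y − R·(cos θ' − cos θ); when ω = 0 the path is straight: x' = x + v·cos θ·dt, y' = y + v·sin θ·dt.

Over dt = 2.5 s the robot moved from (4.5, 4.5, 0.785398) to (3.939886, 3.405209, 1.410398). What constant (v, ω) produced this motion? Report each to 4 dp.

v = -0.5000, ω = 0.2500

Δθ = 1.410398 − 0.785398 = 0.625000
ω = Δθ/dt = 0.625000/2.5 = 0.2500
R = −Δy/(cos θ' − cos θ) = -2.0000
v = R·ω = -2.0000·0.2500 = -0.5000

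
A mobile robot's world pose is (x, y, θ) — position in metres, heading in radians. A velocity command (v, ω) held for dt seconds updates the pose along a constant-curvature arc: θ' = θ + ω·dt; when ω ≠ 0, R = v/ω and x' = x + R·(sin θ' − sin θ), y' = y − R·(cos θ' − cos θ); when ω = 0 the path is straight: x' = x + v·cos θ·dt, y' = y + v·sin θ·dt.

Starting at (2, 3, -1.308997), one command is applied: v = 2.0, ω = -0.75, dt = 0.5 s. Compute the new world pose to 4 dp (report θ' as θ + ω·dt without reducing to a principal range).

(2.0738, 2.0086, -1.6840)

θ' = -1.3090 + -0.75·0.5 = -1.6840
R = v/ω = 2.0/-0.75 = -2.6667
x' = 2 + -2.6667·(sin -1.6840 − sin -1.3090) = 2.0738
y' = 3 − -2.6667·(cos -1.6840 − cos -1.3090) = 2.0086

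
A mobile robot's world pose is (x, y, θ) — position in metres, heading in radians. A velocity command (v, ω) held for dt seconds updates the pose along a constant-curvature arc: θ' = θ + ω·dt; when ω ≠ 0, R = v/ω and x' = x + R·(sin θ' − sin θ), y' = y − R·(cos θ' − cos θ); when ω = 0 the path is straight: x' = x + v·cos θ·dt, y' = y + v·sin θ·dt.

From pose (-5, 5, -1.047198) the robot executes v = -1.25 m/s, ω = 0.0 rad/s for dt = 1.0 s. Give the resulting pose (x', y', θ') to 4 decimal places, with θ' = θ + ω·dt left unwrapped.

θ' = -1.0472 + 0.0·1.0 = -1.0472
ω = 0 → straight: x' = -5 + -1.25·cos(-1.0472)·1.0 = -5.6250
y' = 5 + -1.25·sin(-1.0472)·1.0 = 6.0825

(-5.6250, 6.0825, -1.0472)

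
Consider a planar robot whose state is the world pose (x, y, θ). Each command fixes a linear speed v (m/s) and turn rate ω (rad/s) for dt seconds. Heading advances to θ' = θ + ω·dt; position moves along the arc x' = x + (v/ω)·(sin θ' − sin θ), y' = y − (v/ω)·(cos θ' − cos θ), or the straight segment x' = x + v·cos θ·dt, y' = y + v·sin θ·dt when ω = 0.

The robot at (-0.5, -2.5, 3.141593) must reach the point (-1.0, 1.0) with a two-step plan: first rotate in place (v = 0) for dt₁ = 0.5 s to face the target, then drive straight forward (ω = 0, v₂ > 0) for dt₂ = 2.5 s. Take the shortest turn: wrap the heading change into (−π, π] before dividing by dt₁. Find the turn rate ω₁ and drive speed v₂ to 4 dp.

ω₁ = -2.8578, v₂ = 1.4142

heading to target = atan2(1−-2.5, -1−-0.5) = 1.7127
Δθ = wrap(1.7127 − 3.1416) = -1.4289; ω₁ = Δθ/dt₁ = -2.8578
distance = √((-1−-0.5)² + (1−-2.5)²) = 3.5355; v₂ = distance/dt₂ = 1.4142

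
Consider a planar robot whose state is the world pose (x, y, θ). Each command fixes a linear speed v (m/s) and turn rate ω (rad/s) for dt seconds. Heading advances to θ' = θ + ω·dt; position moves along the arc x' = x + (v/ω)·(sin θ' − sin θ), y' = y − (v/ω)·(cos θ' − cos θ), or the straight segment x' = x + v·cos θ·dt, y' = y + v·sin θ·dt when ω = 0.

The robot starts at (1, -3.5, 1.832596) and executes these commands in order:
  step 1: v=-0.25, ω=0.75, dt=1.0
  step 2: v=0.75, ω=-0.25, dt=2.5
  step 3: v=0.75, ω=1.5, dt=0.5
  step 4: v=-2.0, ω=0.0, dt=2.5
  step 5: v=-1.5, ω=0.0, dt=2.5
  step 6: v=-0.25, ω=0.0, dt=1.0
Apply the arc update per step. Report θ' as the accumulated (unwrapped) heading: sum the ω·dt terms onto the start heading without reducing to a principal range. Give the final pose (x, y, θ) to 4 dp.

step 1: θ'=2.5826 (R=-0.3333) → pose (1.1452, -3.6963, 2.5826)
step 2: θ'=1.9576 (R=-3.0000) → pose (-0.0422, -2.2846, 1.9576)
step 3: θ'=2.7076 (R=0.5000) → pose (-0.2950, -2.0196, 2.7076)
step 4: θ'=2.7076 (straight) → pose (4.2415, -4.1221, 2.7076)
step 5: θ'=2.7076 (straight) → pose (7.6438, -5.6990, 2.7076)
step 6: θ'=2.7076 (straight) → pose (7.8707, -5.8041, 2.7076)

(7.8707, -5.8041, 2.7076)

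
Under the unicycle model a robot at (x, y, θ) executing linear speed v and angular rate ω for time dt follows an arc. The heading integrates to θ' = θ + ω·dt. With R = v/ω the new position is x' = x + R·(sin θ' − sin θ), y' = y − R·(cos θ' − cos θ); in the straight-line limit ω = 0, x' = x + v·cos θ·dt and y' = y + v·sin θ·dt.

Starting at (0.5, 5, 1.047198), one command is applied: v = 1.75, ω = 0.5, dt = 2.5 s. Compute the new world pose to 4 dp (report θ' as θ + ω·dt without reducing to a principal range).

θ' = 1.0472 + 0.5·2.5 = 2.2972
R = v/ω = 1.75/0.5 = 3.5000
x' = 0.5 + 3.5000·(sin 2.2972 − sin 1.0472) = 0.0854
y' = 5 − 3.5000·(cos 2.2972 − cos 1.0472) = 9.0746

(0.0854, 9.0746, 2.2972)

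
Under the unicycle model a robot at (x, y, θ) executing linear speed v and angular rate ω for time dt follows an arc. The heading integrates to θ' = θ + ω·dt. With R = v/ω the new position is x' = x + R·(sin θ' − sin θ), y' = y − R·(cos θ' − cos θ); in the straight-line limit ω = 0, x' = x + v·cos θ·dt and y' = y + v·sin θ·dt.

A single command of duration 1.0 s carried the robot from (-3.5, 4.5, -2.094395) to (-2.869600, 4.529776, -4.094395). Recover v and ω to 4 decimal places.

Δθ = -4.094395 − -2.094395 = -2.000000
ω = Δθ/dt = -2.000000/1.0 = -2.0000
R = Δx/(sin θ' − sin θ) = 0.3750
v = R·ω = 0.3750·-2.0000 = -0.7500

v = -0.7500, ω = -2.0000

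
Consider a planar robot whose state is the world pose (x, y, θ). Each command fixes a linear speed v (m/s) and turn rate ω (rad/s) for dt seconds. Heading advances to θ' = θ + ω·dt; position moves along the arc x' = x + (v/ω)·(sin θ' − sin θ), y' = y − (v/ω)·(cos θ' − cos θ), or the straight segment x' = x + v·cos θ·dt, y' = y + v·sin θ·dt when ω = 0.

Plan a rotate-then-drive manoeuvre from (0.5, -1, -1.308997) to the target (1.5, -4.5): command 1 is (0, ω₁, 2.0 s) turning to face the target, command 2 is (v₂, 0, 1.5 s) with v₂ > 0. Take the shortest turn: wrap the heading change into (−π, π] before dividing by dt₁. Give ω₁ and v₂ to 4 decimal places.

heading to target = atan2(-4.5−-1, 1.5−0.5) = -1.2925
Δθ = wrap(-1.2925 − -1.3090) = 0.0165; ω₁ = Δθ/dt₁ = 0.0083
distance = √((1.5−0.5)² + (-4.5−-1)²) = 3.6401; v₂ = distance/dt₂ = 2.4267

ω₁ = 0.0083, v₂ = 2.4267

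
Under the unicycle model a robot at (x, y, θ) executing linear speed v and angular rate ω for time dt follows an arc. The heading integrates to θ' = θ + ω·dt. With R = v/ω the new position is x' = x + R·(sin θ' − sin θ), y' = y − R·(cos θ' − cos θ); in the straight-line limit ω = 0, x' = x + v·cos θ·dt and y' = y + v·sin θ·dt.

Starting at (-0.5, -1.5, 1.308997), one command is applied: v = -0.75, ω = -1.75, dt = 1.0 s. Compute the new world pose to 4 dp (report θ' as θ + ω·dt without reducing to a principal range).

θ' = 1.3090 + -1.75·1.0 = -0.4410
R = v/ω = -0.75/-1.75 = 0.4286
x' = -0.5 + 0.4286·(sin -0.4410 − sin 1.3090) = -1.0969
y' = -1.5 − 0.4286·(cos -0.4410 − cos 1.3090) = -1.7766

(-1.0969, -1.7766, -0.4410)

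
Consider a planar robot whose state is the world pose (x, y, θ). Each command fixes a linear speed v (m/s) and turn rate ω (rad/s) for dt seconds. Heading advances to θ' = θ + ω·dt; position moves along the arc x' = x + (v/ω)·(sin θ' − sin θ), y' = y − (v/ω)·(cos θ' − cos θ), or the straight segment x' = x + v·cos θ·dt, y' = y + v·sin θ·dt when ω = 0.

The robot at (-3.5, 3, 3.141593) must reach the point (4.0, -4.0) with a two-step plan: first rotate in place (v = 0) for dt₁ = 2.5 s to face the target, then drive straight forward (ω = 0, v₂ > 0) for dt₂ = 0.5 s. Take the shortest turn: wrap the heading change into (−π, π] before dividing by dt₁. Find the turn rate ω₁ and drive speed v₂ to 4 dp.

heading to target = atan2(-4−3, 4−-3.5) = -0.7509
Δθ = wrap(-0.7509 − 3.1416) = 2.3907; ω₁ = Δθ/dt₁ = 0.9563
distance = √((4−-3.5)² + (-4−3)²) = 10.2591; v₂ = distance/dt₂ = 20.5183

ω₁ = 0.9563, v₂ = 20.5183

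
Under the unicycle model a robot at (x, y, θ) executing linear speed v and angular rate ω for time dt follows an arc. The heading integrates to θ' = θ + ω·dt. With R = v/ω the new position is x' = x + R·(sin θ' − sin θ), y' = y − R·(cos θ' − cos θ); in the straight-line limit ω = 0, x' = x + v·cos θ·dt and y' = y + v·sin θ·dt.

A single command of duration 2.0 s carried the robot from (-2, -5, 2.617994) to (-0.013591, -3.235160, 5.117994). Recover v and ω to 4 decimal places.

v = -1.7500, ω = 1.2500

Δθ = 5.117994 − 2.617994 = 2.500000
ω = Δθ/dt = 2.500000/2.0 = 1.2500
R = Δx/(sin θ' − sin θ) = -1.4000
v = R·ω = -1.4000·1.2500 = -1.7500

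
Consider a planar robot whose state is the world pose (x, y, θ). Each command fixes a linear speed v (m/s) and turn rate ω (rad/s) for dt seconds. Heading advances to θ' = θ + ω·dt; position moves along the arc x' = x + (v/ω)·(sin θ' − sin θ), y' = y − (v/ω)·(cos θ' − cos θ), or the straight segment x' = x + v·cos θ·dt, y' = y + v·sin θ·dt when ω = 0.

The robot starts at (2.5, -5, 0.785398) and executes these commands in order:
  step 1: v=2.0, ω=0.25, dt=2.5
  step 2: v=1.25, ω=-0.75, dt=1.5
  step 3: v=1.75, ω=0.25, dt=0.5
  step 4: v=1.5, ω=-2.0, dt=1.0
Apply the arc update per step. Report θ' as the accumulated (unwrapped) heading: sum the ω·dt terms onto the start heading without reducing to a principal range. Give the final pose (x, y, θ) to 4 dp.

step 1: θ'=1.4104 (R=8.0000) → pose (4.7405, -0.6208, 1.4104)
step 2: θ'=0.2854 (R=-1.6667) → pose (5.9165, 0.7122, 0.2854)
step 3: θ'=0.4104 (R=7.0000) → pose (6.7385, 1.0103, 0.4104)
step 4: θ'=-1.5896 (R=-0.7500) → pose (7.7876, 0.3085, -1.5896)

(7.7876, 0.3085, -1.5896)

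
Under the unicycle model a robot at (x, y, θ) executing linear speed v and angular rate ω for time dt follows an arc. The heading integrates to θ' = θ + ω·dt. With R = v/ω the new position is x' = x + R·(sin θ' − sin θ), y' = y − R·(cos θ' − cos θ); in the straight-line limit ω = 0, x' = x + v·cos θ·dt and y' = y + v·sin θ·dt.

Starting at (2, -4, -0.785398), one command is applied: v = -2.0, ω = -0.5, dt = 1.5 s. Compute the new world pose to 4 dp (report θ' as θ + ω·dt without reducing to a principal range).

(0.8309, -1.3131, -1.5354)

θ' = -0.7854 + -0.5·1.5 = -1.5354
R = v/ω = -2.0/-0.5 = 4.0000
x' = 2 + 4.0000·(sin -1.5354 − sin -0.7854) = 0.8309
y' = -4 − 4.0000·(cos -1.5354 − cos -0.7854) = -1.3131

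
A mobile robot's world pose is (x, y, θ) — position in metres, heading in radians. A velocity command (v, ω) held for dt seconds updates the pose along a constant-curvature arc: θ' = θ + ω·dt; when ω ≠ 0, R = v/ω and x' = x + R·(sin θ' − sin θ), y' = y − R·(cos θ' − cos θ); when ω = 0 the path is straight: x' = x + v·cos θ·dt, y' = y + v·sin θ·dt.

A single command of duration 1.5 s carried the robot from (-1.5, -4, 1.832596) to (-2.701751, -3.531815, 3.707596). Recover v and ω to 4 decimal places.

v = 1.0000, ω = 1.2500

Δθ = 3.707596 − 1.832596 = 1.875000
ω = Δθ/dt = 1.875000/1.5 = 1.2500
R = Δx/(sin θ' − sin θ) = 0.8000
v = R·ω = 0.8000·1.2500 = 1.0000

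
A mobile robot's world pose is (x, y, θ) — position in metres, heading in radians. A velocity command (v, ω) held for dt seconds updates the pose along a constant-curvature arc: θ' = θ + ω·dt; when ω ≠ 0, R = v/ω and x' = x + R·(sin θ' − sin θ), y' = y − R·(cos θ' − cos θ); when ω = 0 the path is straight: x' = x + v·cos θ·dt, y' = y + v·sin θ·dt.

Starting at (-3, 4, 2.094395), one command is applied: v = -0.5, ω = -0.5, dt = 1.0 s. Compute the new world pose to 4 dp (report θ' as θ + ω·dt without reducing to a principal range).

(-2.8663, 3.5236, 1.5944)

θ' = 2.0944 + -0.5·1.0 = 1.5944
R = v/ω = -0.5/-0.5 = 1.0000
x' = -3 + 1.0000·(sin 1.5944 − sin 2.0944) = -2.8663
y' = 4 − 1.0000·(cos 1.5944 − cos 2.0944) = 3.5236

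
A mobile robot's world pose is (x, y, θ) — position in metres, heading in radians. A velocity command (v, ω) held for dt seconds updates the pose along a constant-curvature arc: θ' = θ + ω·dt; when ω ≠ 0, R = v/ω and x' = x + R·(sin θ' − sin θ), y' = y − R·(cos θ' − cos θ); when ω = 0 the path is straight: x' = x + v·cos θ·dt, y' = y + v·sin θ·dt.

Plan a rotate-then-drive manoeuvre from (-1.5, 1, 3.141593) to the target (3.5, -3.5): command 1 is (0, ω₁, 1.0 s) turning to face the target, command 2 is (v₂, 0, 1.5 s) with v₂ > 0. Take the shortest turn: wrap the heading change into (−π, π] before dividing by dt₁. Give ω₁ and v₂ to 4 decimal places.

ω₁ = 2.4088, v₂ = 4.4845

heading to target = atan2(-3.5−1, 3.5−-1.5) = -0.7328
Δθ = wrap(-0.7328 − 3.1416) = 2.4088; ω₁ = Δθ/dt₁ = 2.4088
distance = √((3.5−-1.5)² + (-3.5−1)²) = 6.7268; v₂ = distance/dt₂ = 4.4845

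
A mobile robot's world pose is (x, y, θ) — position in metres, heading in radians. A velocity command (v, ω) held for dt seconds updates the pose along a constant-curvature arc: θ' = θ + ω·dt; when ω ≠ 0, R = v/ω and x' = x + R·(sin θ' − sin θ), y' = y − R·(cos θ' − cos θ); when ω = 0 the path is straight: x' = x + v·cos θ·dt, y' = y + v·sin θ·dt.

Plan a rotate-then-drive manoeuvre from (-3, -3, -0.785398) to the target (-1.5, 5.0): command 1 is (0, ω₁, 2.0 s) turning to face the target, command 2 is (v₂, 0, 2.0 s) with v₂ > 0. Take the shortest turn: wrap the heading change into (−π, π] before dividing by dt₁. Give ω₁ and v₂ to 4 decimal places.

ω₁ = 1.0854, v₂ = 4.0697

heading to target = atan2(5−-3, -1.5−-3) = 1.3854
Δθ = wrap(1.3854 − -0.7854) = 2.1708; ω₁ = Δθ/dt₁ = 1.0854
distance = √((-1.5−-3)² + (5−-3)²) = 8.1394; v₂ = distance/dt₂ = 4.0697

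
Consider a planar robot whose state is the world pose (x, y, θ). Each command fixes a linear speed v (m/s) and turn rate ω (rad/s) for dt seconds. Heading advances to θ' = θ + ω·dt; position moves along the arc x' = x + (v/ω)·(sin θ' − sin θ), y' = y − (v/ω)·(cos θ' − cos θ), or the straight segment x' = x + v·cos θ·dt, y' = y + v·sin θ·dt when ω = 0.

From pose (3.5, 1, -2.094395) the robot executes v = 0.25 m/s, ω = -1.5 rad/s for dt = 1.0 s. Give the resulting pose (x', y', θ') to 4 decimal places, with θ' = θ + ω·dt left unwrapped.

(3.2827, 0.9335, -3.5944)

θ' = -2.0944 + -1.5·1.0 = -3.5944
R = v/ω = 0.25/-1.5 = -0.1667
x' = 3.5 + -0.1667·(sin -3.5944 − sin -2.0944) = 3.2827
y' = 1 − -0.1667·(cos -3.5944 − cos -2.0944) = 0.9335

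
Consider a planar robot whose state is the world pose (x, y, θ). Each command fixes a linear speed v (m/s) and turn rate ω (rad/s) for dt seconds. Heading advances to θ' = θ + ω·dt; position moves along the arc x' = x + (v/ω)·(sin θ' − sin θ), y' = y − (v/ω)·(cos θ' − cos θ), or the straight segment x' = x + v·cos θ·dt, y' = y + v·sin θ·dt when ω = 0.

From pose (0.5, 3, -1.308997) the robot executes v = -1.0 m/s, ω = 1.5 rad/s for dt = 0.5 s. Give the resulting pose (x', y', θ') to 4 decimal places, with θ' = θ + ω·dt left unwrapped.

(0.2096, 3.3926, -0.5590)

θ' = -1.3090 + 1.5·0.5 = -0.5590
R = v/ω = -1.0/1.5 = -0.6667
x' = 0.5 + -0.6667·(sin -0.5590 − sin -1.3090) = 0.2096
y' = 3 − -0.6667·(cos -0.5590 − cos -1.3090) = 3.3926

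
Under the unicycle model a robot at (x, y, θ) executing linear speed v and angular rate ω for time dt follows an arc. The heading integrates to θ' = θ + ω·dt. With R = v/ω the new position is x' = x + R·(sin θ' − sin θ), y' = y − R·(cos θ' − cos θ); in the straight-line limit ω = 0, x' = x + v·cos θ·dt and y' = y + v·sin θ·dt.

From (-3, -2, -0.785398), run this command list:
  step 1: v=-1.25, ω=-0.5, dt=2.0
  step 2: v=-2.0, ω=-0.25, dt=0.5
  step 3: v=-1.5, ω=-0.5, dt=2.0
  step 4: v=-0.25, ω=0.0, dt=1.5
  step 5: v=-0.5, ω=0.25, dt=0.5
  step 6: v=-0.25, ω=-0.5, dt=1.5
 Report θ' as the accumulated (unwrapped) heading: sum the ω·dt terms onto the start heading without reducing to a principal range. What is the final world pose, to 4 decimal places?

step 1: θ'=-1.7854 (R=2.5000) → pose (-3.6749, 0.3002, -1.7854)
step 2: θ'=-1.9104 (R=8.0000) → pose (-3.4015, 1.2614, -1.9104)
step 3: θ'=-2.9104 (R=3.0000) → pose (-1.2603, 3.1822, -2.9104)
step 4: θ'=-2.9104 (straight) → pose (-0.8952, 3.2682, -2.9104)
step 5: θ'=-2.7854 (R=-2.0000) → pose (-0.6561, 3.3405, -2.7854)
step 6: θ'=-3.5354 (R=0.5000) → pose (-0.2899, 3.3336, -3.5354)

(-0.2899, 3.3336, -3.5354)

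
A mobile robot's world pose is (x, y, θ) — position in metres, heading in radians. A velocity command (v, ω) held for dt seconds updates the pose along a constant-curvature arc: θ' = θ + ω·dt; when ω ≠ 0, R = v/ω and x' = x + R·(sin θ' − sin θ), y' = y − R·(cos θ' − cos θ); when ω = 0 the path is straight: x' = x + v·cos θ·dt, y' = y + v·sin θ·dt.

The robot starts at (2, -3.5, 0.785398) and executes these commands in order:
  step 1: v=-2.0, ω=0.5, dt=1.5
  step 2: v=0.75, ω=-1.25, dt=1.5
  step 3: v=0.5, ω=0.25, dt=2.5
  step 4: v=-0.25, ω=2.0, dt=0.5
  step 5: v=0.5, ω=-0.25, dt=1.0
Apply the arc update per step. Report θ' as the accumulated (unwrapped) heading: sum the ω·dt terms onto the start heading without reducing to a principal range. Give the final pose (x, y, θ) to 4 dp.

step 1: θ'=1.5354 (R=-4.0000) → pose (0.8309, -6.1869, 1.5354)
step 2: θ'=-0.3396 (R=-0.6000) → pose (1.6304, -5.6424, -0.3396)
step 3: θ'=0.2854 (R=2.0000) → pose (2.8597, -5.6757, 0.2854)
step 4: θ'=1.2854 (R=-0.1250) → pose (2.7750, -5.7604, 1.2854)
step 5: θ'=1.0354 (R=-2.0000) → pose (2.9739, -5.3032, 1.0354)

(2.9739, -5.3032, 1.0354)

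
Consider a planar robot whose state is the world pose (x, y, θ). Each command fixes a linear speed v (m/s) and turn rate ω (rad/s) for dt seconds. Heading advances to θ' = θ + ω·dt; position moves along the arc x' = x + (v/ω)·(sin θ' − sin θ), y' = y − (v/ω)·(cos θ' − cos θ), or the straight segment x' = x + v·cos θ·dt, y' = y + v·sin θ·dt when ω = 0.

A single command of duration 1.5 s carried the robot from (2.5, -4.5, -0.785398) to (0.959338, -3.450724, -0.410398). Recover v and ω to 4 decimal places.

Δθ = -0.410398 − -0.785398 = 0.375000
ω = Δθ/dt = 0.375000/1.5 = 0.2500
R = Δx/(sin θ' − sin θ) = -5.0000
v = R·ω = -5.0000·0.2500 = -1.2500

v = -1.2500, ω = 0.2500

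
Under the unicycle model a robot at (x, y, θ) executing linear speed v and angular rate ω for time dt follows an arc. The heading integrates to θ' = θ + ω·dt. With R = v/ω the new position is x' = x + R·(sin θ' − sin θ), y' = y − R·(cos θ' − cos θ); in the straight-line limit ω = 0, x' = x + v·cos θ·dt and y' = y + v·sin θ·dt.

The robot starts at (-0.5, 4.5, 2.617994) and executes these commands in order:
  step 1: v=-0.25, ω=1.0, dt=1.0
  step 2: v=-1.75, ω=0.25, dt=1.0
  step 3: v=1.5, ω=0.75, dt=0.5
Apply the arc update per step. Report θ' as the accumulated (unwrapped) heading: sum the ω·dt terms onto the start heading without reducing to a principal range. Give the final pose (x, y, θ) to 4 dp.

step 1: θ'=3.6180 (R=-0.2500) → pose (-0.2604, 4.4943, 3.6180)
step 2: θ'=3.8680 (R=-7.0000) → pose (1.1788, 5.4819, 3.8680)
step 3: θ'=4.2430 (R=2.0000) → pose (0.7235, 4.8915, 4.2430)

(0.7235, 4.8915, 4.2430)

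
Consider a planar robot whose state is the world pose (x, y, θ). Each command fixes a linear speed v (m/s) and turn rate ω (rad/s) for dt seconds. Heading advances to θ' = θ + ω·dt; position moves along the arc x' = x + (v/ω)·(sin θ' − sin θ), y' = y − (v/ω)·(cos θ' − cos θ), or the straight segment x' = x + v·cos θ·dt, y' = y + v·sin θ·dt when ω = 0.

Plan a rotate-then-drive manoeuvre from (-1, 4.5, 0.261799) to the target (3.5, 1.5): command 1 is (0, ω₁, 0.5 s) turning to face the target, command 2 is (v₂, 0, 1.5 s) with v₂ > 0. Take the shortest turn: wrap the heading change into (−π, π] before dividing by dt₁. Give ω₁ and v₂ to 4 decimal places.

heading to target = atan2(1.5−4.5, 3.5−-1) = -0.5880
Δθ = wrap(-0.5880 − 0.2618) = -0.8498; ω₁ = Δθ/dt₁ = -1.6996
distance = √((3.5−-1)² + (1.5−4.5)²) = 5.4083; v₂ = distance/dt₂ = 3.6056

ω₁ = -1.6996, v₂ = 3.6056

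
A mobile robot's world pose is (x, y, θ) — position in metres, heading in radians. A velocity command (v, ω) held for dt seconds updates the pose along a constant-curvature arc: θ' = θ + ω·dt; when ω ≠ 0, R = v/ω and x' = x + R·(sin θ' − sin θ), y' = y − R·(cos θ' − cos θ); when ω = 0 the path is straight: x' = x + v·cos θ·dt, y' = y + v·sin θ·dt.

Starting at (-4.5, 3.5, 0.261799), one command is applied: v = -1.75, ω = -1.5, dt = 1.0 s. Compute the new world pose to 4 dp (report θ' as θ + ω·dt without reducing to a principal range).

(-5.9047, 4.2460, -1.2382)

θ' = 0.2618 + -1.5·1.0 = -1.2382
R = v/ω = -1.75/-1.5 = 1.1667
x' = -4.5 + 1.1667·(sin -1.2382 − sin 0.2618) = -5.9047
y' = 3.5 − 1.1667·(cos -1.2382 − cos 0.2618) = 4.2460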